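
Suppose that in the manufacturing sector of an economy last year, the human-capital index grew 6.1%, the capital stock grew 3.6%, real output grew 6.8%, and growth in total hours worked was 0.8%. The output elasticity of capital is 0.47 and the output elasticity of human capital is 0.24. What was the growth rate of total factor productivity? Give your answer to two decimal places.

Labor's share = 1 − 0.47 − 0.24 = 0.29.
The capital stock: 0.47 × 3.6 = 1.692 pp.
The human-capital index: 0.24 × 6.1 = 1.464 pp.
Total hours worked: 0.29 × 0.8 = 0.232 pp.
TFP growth = 6.8 − 3.388 = 3.412%.

3.41%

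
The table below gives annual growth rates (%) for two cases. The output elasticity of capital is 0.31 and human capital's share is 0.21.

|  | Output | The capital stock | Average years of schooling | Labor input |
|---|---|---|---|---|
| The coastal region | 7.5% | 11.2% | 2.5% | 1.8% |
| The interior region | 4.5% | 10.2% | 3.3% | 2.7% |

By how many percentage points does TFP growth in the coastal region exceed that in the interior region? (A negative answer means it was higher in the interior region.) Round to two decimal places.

Labor's share = 1 − 0.31 − 0.21 = 0.48.
The coastal region: TFP = 7.5 − 3.472 − 0.525 − 0.864 = 2.639%.
The interior region: TFP = 4.5 − 3.162 − 0.693 − 1.296 = -0.651%.
Difference = 2.639 − (-0.651) = 3.29 pp.

3.29 percentage points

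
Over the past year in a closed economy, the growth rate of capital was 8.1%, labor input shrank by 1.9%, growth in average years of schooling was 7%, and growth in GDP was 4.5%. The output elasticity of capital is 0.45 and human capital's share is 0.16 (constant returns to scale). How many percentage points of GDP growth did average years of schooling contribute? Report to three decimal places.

Contribution = share × growth = 0.16 × 7 = 1.12 pp.

1.120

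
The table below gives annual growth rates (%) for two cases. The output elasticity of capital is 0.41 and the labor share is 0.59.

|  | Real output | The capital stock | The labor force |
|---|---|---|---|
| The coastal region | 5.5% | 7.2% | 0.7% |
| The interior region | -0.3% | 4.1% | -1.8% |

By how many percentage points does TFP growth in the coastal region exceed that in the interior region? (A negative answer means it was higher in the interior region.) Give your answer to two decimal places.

Labor's share = 1 − 0.41 = 0.59.
The coastal region: TFP = 5.5 − 2.952 − 0.413 = 2.135%.
The interior region: TFP = -0.3 − 1.681 + 1.062 = -0.919%.
Difference = 2.135 − (-0.919) = 3.054 pp.

3.05 percentage points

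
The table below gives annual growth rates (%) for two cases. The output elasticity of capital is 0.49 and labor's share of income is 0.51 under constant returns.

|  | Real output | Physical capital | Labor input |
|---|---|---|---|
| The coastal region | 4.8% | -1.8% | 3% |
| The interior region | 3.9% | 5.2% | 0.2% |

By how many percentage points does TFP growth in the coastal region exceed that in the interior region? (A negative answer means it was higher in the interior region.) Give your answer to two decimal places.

2.90 percentage points

Labor's share = 1 − 0.49 = 0.51.
The coastal region: TFP = 4.8 + 0.882 − 1.53 = 4.152%.
The interior region: TFP = 3.9 − 2.548 − 0.102 = 1.25%.
Difference = 4.152 − (1.25) = 2.902 pp.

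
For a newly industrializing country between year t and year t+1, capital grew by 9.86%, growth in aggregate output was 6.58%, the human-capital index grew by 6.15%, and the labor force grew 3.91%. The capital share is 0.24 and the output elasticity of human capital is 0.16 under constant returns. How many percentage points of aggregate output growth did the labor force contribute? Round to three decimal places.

2.346

Labor's share = 1 − 0.24 − 0.16 = 0.6.
Contribution = share × growth = 0.6 × 3.91 = 2.346 pp.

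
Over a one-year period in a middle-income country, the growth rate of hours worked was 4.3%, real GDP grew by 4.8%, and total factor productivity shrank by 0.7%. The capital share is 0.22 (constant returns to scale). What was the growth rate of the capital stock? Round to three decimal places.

Labor's share = 1 − 0.22 = 0.78.
gY = gA + 0.78×4.3 + 0.22×g.
0.22×g = 4.8 + 0.7 − 3.354 = 2.146.
g = 2.146 / 0.22 = 9.75455%.

9.755%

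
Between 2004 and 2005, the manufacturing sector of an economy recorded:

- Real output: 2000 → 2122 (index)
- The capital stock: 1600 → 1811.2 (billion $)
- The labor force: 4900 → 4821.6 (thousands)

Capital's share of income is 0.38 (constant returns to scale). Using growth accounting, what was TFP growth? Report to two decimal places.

2.08%

Real output growth = (2122 − 2000) / 2000 = 6.1%.
The capital stock growth = (1811.2 − 1600) / 1600 = 13.2%.
The labor force growth = (4821.6 − 4900) / 4900 = -1.6%.
Labor's share = 1 − 0.38 = 0.62.
The capital stock: 0.38 × 13.2 = 5.016 pp.
The labor force: 0.62 × (-1.6) = -0.992 pp.
TFP growth = 6.1 − 4.024 = 2.076%.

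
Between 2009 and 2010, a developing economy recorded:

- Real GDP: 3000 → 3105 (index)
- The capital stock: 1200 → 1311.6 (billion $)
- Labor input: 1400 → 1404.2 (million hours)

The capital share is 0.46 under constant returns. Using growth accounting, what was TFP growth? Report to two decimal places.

Real GDP growth = (3105 − 3000) / 3000 = 3.5%.
The capital stock growth = (1311.6 − 1200) / 1200 = 9.3%.
Labor input growth = (1404.2 − 1400) / 1400 = 0.3%.
Labor's share = 1 − 0.46 = 0.54.
The capital stock: 0.46 × 9.3 = 4.278 pp.
Labor input: 0.54 × 0.3 = 0.162 pp.
TFP growth = 3.5 − 4.44 = -0.94%.

-0.94%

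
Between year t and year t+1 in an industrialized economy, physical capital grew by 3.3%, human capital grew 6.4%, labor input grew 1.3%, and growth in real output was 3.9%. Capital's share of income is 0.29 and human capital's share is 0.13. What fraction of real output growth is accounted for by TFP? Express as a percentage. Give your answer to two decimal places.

34.79%

Labor's share = 1 − 0.29 − 0.13 = 0.58.
Physical capital: 0.29 × 3.3 = 0.957 pp.
Human capital: 0.13 × 6.4 = 0.832 pp.
Labor input: 0.58 × 1.3 = 0.754 pp.
TFP growth = 3.9 − 2.543 = 1.357%.
TFP share of growth = 1.357 / 3.9 × 100 = 34.7949%.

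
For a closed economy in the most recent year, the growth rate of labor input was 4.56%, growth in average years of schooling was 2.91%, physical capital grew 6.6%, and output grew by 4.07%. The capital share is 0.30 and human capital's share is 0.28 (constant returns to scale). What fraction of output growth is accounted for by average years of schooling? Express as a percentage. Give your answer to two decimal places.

Average years of schooling contributed 0.28 × 2.91 = 0.8148 pp.
Share of growth = 0.8148 / 4.07 × 100 = 20.0197%.

Average years of schooling accounted for 20.02% of growth.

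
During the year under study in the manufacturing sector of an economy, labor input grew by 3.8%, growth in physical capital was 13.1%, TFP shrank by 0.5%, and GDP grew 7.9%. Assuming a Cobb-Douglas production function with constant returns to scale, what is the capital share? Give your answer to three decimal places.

gY = gA + α·gK + (1−α)·gL, so gY − gA − gL = α(gK − gL).
7.9 + 0.5 − 3.8 = α × (13.1 − 3.8).
4.6 = 9.3 α, so α = 0.49462.

0.495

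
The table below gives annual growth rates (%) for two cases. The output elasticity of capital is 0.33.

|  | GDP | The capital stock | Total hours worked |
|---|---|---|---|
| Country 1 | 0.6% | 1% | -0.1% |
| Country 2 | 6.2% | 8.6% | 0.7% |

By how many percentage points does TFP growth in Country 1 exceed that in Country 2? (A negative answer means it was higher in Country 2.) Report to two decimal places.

-2.56 percentage points

Labor's share = 1 − 0.33 = 0.67.
Country 1: TFP = 0.6 − 0.33 + 0.067 = 0.337%.
Country 2: TFP = 6.2 − 2.838 − 0.469 = 2.893%.
Difference = 0.337 − (2.893) = -2.556 pp.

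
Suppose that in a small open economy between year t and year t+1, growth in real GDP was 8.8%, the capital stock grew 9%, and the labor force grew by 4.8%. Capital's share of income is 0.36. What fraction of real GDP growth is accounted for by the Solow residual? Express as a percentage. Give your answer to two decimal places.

28.27%

Labor's share = 1 − 0.36 = 0.64.
The capital stock: 0.36 × 9 = 3.24 pp.
The labor force: 0.64 × 4.8 = 3.072 pp.
TFP growth = 8.8 − 6.312 = 2.488%.
TFP share of growth = 2.488 / 8.8 × 100 = 28.2727%.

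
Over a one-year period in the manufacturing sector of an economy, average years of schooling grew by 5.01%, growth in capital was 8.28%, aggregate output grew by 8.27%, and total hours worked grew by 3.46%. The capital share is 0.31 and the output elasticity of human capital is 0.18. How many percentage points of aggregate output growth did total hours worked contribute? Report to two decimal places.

1.76

Labor's share = 1 − 0.31 − 0.18 = 0.51.
Contribution = share × growth = 0.51 × 3.46 = 1.7646 pp.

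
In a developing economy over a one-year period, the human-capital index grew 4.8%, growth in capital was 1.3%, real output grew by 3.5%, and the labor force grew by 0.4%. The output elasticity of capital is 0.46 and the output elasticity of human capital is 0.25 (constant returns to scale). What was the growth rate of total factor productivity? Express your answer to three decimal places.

1.586%

Labor's share = 1 − 0.46 − 0.25 = 0.29.
Capital: 0.46 × 1.3 = 0.598 pp.
The human-capital index: 0.25 × 4.8 = 1.2 pp.
The labor force: 0.29 × 0.4 = 0.116 pp.
TFP growth = 3.5 − 1.914 = 1.586%.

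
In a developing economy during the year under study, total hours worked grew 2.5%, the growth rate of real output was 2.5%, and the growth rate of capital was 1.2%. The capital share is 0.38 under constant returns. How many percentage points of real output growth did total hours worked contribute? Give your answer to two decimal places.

1.55 pp

Labor's share = 1 − 0.38 = 0.62.
Contribution = share × growth = 0.62 × 2.5 = 1.55 pp.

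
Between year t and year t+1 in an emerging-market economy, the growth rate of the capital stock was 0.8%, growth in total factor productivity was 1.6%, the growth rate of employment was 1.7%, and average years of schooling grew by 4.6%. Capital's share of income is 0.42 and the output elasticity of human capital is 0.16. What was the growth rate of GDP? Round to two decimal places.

Labor's share = 1 − 0.42 − 0.16 = 0.42.
The capital stock: 0.42 × 0.8 = 0.336 pp.
Average years of schooling: 0.16 × 4.6 = 0.736 pp.
Employment: 0.42 × 1.7 = 0.714 pp.
Output growth = 1.6 + 1.786 = 3.386%.

GDP growth was 3.39%.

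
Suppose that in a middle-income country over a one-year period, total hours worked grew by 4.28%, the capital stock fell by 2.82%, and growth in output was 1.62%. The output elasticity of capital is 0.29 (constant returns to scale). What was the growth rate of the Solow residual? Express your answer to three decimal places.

-0.601%

Labor's share = 1 − 0.29 = 0.71.
The capital stock: 0.29 × (-2.82) = -0.8178 pp.
Total hours worked: 0.71 × 4.28 = 3.0388 pp.
TFP growth = 1.62 − 2.221 = -0.601%.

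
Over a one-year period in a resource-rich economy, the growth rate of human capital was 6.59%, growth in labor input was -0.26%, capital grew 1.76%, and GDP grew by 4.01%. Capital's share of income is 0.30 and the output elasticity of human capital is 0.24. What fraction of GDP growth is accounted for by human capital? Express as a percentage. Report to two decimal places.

Human capital contributed 0.24 × 6.59 = 1.5816 pp.
Share of growth = 1.5816 / 4.01 × 100 = 39.4414%.

Human capital accounted for 39.44% of growth.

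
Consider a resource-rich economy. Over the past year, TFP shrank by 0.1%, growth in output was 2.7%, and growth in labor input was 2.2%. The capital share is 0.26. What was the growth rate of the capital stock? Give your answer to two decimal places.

4.51%

Labor's share = 1 − 0.26 = 0.74.
gY = gA + 0.74×2.2 + 0.26×g.
0.26×g = 2.7 + 0.1 − 1.628 = 1.172.
g = 1.172 / 0.26 = 4.5077%.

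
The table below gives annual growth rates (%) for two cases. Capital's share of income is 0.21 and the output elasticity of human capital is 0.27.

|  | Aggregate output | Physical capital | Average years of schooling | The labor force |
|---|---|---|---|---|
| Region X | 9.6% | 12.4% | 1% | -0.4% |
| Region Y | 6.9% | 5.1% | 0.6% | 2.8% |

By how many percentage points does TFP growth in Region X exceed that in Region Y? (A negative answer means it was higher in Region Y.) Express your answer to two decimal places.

2.72 percentage points

Labor's share = 1 − 0.21 − 0.27 = 0.52.
Region X: TFP = 9.6 − 2.604 − 0.27 + 0.208 = 6.934%.
Region Y: TFP = 6.9 − 1.071 − 0.162 − 1.456 = 4.211%.
Difference = 6.934 − (4.211) = 2.723 pp.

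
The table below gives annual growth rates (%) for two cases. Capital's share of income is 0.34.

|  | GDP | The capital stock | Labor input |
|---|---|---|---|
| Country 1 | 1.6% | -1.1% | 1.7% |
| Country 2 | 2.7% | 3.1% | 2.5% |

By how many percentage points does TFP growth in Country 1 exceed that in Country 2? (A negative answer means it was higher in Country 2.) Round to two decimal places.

Labor's share = 1 − 0.34 = 0.66.
Country 1: TFP = 1.6 + 0.374 − 1.122 = 0.852%.
Country 2: TFP = 2.7 − 1.054 − 1.65 = -0.004%.
Difference = 0.852 − (-0.004) = 0.856 pp.

0.86 percentage points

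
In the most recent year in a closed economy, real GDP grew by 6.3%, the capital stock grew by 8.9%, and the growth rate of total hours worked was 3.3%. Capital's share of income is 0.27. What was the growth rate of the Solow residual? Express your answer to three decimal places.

Labor's share = 1 − 0.27 = 0.73.
The capital stock: 0.27 × 8.9 = 2.403 pp.
Total hours worked: 0.73 × 3.3 = 2.409 pp.
TFP growth = 6.3 − 4.812 = 1.488%.

1.488%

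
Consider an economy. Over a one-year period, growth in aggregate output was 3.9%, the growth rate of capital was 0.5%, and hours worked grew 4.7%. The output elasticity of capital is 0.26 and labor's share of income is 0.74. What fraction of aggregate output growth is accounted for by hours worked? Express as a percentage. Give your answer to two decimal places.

89.18%

Labor's share = 1 − 0.26 = 0.74.
Hours worked contributed 0.74 × 4.7 = 3.478 pp.
Share of growth = 3.478 / 3.9 × 100 = 89.1795%.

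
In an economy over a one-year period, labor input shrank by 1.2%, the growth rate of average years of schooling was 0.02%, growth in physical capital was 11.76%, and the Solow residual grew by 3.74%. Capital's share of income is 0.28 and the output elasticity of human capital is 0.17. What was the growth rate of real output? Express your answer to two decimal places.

6.38%

Labor's share = 1 − 0.28 − 0.17 = 0.55.
Physical capital: 0.28 × 11.76 = 3.2928 pp.
Average years of schooling: 0.17 × 0.02 = 0.0034 pp.
Labor input: 0.55 × (-1.2) = -0.66 pp.
Output growth = 3.74 + 2.6362 = 6.3762%.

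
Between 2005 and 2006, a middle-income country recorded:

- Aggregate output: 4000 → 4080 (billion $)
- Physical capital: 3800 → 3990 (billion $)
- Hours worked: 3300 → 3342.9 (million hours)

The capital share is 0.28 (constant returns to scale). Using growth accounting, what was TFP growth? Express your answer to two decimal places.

Aggregate output growth = (4080 − 4000) / 4000 = 2%.
Physical capital growth = (3990 − 3800) / 3800 = 5%.
Hours worked growth = (3342.9 − 3300) / 3300 = 1.3%.
Labor's share = 1 − 0.28 = 0.72.
Physical capital: 0.28 × 5 = 1.4 pp.
Hours worked: 0.72 × 1.3 = 0.936 pp.
TFP growth = 2 − 2.336 = -0.336%.

-0.34%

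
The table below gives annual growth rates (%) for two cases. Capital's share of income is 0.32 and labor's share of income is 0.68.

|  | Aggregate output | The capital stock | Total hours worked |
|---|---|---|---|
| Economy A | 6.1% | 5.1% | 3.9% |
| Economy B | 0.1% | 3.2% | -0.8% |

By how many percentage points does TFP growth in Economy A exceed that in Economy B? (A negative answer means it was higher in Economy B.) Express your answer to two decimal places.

2.20 percentage points

Labor's share = 1 − 0.32 = 0.68.
Economy A: TFP = 6.1 − 1.632 − 2.652 = 1.816%.
Economy B: TFP = 0.1 − 1.024 + 0.544 = -0.38%.
Difference = 1.816 − (-0.38) = 2.196 pp.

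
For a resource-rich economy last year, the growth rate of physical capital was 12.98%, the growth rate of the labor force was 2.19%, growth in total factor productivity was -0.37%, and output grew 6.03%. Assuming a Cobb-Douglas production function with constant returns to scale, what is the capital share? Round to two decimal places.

gY = gA + α·gK + (1−α)·gL, so gY − gA − gL = α(gK − gL).
6.03 + 0.37 − 2.19 = α × (12.98 − 2.19).
4.21 = 10.79 α, so α = 0.3902.

0.39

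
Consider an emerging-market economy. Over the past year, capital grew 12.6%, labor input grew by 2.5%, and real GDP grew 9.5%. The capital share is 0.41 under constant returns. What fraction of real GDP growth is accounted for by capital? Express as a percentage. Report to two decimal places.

Capital contributed 0.41 × 12.6 = 5.166 pp.
Share of growth = 5.166 / 9.5 × 100 = 54.3789%.

54.38%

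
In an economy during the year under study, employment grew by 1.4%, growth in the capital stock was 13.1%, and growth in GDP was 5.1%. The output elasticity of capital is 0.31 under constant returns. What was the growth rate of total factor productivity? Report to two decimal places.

Labor's share = 1 − 0.31 = 0.69.
The capital stock: 0.31 × 13.1 = 4.061 pp.
Employment: 0.69 × 1.4 = 0.966 pp.
TFP growth = 5.1 − 5.027 = 0.073%.

0.07%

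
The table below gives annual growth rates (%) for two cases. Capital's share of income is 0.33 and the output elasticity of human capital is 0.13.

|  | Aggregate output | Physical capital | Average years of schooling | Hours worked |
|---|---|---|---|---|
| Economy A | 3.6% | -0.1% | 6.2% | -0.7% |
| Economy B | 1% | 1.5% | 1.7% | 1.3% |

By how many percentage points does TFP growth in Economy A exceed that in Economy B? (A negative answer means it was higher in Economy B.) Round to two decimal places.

3.62 percentage points

Labor's share = 1 − 0.33 − 0.13 = 0.54.
Economy A: TFP = 3.6 + 0.033 − 0.806 + 0.378 = 3.205%.
Economy B: TFP = 1 − 0.495 − 0.221 − 0.702 = -0.418%.
Difference = 3.205 − (-0.418) = 3.623 pp.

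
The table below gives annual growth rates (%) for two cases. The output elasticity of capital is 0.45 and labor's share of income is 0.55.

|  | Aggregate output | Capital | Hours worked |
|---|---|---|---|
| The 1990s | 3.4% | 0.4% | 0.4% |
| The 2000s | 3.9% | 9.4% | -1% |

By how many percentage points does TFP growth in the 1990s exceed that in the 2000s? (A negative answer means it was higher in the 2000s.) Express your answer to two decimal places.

Labor's share = 1 − 0.45 = 0.55.
The 1990s: TFP = 3.4 − 0.18 − 0.22 = 3%.
The 2000s: TFP = 3.9 − 4.23 + 0.55 = 0.22%.
Difference = 3 − (0.22) = 2.78 pp.

2.78 percentage points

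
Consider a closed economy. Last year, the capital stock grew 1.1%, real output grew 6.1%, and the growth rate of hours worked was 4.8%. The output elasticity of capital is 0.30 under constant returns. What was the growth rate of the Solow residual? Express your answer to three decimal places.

2.410%

Labor's share = 1 − 0.3 = 0.7.
The capital stock: 0.3 × 1.1 = 0.33 pp.
Hours worked: 0.7 × 4.8 = 3.36 pp.
TFP growth = 6.1 − 3.69 = 2.41%.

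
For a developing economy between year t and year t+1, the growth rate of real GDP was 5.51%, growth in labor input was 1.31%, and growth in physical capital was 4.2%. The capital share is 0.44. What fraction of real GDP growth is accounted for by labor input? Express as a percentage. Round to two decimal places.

Labor input accounted for 13.31% of growth.

Labor's share = 1 − 0.44 = 0.56.
Labor input contributed 0.56 × 1.31 = 0.7336 pp.
Share of growth = 0.7336 / 5.51 × 100 = 13.314%.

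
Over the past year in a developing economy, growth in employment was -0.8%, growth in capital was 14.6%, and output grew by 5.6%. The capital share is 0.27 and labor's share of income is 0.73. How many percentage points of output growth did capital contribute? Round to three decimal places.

Contribution = share × growth = 0.27 × 14.6 = 3.942 pp.

3.942 pp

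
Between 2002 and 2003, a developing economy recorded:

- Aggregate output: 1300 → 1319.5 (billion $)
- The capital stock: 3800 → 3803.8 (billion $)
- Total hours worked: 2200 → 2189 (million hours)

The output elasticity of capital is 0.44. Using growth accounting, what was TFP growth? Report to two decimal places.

1.74%

Aggregate output growth = (1319.5 − 1300) / 1300 = 1.5%.
The capital stock growth = (3803.8 − 3800) / 3800 = 0.1%.
Total hours worked growth = (2189 − 2200) / 2200 = -0.5%.
Labor's share = 1 − 0.44 = 0.56.
The capital stock: 0.44 × 0.1 = 0.044 pp.
Total hours worked: 0.56 × (-0.5) = -0.28 pp.
TFP growth = 1.5 + 0.236 = 1.736%.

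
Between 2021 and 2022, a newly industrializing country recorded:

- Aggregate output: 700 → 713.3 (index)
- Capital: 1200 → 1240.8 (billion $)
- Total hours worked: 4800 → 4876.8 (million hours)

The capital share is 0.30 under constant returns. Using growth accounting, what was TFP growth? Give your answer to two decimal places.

-0.24%

Aggregate output growth = (713.3 − 700) / 700 = 1.9%.
Capital growth = (1240.8 − 1200) / 1200 = 3.4%.
Total hours worked growth = (4876.8 − 4800) / 4800 = 1.6%.
Labor's share = 1 − 0.3 = 0.7.
Capital: 0.3 × 3.4 = 1.02 pp.
Total hours worked: 0.7 × 1.6 = 1.12 pp.
TFP growth = 1.9 − 2.14 = -0.24%.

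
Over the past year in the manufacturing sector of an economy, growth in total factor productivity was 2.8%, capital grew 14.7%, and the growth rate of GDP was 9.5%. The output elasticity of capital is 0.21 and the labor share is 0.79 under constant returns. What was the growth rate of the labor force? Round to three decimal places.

The labor force grew 4.573%.

Labor's share = 1 − 0.21 = 0.79.
gY = gA + 0.21×14.7 + 0.79×g.
0.79×g = 9.5 − 2.8 − 3.087 = 3.613.
g = 3.613 / 0.79 = 4.57342%.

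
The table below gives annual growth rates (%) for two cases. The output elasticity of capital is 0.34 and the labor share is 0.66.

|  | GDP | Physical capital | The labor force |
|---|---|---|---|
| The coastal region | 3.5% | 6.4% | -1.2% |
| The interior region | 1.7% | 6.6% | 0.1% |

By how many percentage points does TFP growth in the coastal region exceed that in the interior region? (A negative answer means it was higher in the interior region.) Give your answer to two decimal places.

2.73 percentage points

Labor's share = 1 − 0.34 = 0.66.
The coastal region: TFP = 3.5 − 2.176 + 0.792 = 2.116%.
The interior region: TFP = 1.7 − 2.244 − 0.066 = -0.61%.
Difference = 2.116 − (-0.61) = 2.726 pp.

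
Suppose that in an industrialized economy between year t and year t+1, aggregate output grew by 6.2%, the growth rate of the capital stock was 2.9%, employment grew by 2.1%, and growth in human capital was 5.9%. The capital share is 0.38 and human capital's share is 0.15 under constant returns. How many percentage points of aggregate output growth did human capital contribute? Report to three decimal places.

0.885

Contribution = share × growth = 0.15 × 5.9 = 0.885 pp.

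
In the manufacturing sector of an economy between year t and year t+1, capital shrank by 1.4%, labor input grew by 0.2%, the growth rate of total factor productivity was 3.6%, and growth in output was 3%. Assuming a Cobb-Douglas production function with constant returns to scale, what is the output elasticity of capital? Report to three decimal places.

gY = gA + α·gK + (1−α)·gL, so gY − gA − gL = α(gK − gL).
3 − 3.6 − 0.2 = α × (-1.4 − 0.2).
-0.8 = -1.6 α, so α = 0.5.

α = 0.500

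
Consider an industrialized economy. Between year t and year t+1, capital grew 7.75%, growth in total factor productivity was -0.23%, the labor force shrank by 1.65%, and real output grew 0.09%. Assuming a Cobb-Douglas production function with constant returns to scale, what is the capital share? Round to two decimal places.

α = 0.21

gY = gA + α·gK + (1−α)·gL, so gY − gA − gL = α(gK − gL).
0.09 + 0.23 + 1.65 = α × (7.75 − (-1.65)).
1.97 = 9.4 α, so α = 0.2096.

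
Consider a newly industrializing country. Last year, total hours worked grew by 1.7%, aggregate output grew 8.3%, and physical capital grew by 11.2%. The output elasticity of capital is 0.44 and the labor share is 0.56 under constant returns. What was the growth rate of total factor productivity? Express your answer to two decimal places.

2.42%

Labor's share = 1 − 0.44 = 0.56.
Physical capital: 0.44 × 11.2 = 4.928 pp.
Total hours worked: 0.56 × 1.7 = 0.952 pp.
TFP growth = 8.3 − 5.88 = 2.42%.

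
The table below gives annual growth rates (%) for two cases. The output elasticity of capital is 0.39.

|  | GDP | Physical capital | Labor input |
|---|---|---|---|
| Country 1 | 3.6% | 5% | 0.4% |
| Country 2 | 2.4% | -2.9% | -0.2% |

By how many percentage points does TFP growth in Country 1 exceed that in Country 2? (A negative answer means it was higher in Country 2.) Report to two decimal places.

-2.25 percentage points

Labor's share = 1 − 0.39 = 0.61.
Country 1: TFP = 3.6 − 1.95 − 0.244 = 1.406%.
Country 2: TFP = 2.4 + 1.131 + 0.122 = 3.653%.
Difference = 1.406 − (3.653) = -2.247 pp.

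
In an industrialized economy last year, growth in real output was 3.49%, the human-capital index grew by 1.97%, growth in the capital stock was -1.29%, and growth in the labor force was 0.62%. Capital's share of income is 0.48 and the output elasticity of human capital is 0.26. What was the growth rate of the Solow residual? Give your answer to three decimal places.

Labor's share = 1 − 0.48 − 0.26 = 0.26.
The capital stock: 0.48 × (-1.29) = -0.6192 pp.
The human-capital index: 0.26 × 1.97 = 0.5122 pp.
The labor force: 0.26 × 0.62 = 0.1612 pp.
TFP growth = 3.49 − 0.0542 = 3.4358%.

3.436%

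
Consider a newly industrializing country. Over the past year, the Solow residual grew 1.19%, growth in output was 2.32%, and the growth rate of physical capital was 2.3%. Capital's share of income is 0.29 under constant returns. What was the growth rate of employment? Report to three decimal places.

Labor's share = 1 − 0.29 = 0.71.
gY = gA + 0.29×2.3 + 0.71×g.
0.71×g = 2.32 − 1.19 − 0.667 = 0.463.
g = 0.463 / 0.71 = 0.65211%.

0.652%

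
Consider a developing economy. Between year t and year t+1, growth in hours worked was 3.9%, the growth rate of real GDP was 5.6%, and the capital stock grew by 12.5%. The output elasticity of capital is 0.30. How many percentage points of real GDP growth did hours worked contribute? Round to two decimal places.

2.73 pp

Labor's share = 1 − 0.3 = 0.7.
Contribution = share × growth = 0.7 × 3.9 = 2.73 pp.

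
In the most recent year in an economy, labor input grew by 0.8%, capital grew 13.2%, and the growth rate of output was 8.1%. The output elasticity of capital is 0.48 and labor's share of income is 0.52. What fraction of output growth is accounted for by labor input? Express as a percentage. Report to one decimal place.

Labor input accounted for 5.1% of growth.

Labor's share = 1 − 0.48 = 0.52.
Labor input contributed 0.52 × 0.8 = 0.416 pp.
Share of growth = 0.416 / 8.1 × 100 = 5.136%.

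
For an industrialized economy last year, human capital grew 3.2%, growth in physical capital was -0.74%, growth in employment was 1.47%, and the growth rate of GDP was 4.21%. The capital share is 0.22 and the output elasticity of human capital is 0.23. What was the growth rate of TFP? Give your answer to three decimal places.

Labor's share = 1 − 0.22 − 0.23 = 0.55.
Physical capital: 0.22 × (-0.74) = -0.1628 pp.
Human capital: 0.23 × 3.2 = 0.736 pp.
Employment: 0.55 × 1.47 = 0.8085 pp.
TFP growth = 4.21 − 1.3817 = 2.8283%.

TFP growth was 2.828%.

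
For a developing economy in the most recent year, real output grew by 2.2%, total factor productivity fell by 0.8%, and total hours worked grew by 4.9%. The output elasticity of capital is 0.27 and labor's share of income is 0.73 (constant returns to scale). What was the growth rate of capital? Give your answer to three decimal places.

Labor's share = 1 − 0.27 = 0.73.
gY = gA + 0.73×4.9 + 0.27×g.
0.27×g = 2.2 + 0.8 − 3.577 = -0.577.
g = -0.577 / 0.27 = -2.13704%.

-2.137%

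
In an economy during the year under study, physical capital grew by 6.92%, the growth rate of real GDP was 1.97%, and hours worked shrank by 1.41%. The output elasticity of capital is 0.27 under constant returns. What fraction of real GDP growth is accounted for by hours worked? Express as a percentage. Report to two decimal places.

-52.25%

Labor's share = 1 − 0.27 = 0.73.
Hours worked contributed 0.73 × (-1.41) = -1.0293 pp.
Share of growth = -1.0293 / 1.97 × 100 = -52.2487%.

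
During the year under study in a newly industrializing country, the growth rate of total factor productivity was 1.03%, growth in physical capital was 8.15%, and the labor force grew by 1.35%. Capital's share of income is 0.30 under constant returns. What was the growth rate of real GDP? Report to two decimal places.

Real GDP grew 4.42%.

Labor's share = 1 − 0.3 = 0.7.
Physical capital: 0.3 × 8.15 = 2.445 pp.
The labor force: 0.7 × 1.35 = 0.945 pp.
Output growth = 1.03 + 3.39 = 4.42%.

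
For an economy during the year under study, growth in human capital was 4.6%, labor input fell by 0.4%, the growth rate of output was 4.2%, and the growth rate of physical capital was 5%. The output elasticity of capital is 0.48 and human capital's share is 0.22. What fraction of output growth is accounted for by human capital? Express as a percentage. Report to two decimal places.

Human capital accounted for 24.10% of growth.

Human capital contributed 0.22 × 4.6 = 1.012 pp.
Share of growth = 1.012 / 4.2 × 100 = 24.0952%.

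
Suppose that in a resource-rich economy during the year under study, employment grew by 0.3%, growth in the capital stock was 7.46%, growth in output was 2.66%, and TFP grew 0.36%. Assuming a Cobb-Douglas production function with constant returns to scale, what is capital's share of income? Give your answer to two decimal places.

gY = gA + α·gK + (1−α)·gL, so gY − gA − gL = α(gK − gL).
2.66 − 0.36 − 0.3 = α × (7.46 − 0.3).
2 = 7.16 α, so α = 0.2793.

0.28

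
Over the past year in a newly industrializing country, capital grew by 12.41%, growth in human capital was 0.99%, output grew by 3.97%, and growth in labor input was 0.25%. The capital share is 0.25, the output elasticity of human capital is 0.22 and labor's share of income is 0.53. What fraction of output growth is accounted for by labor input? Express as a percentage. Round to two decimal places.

Labor input accounted for 3.34% of growth.

Labor's share = 1 − 0.25 − 0.22 = 0.53.
Labor input contributed 0.53 × 0.25 = 0.1325 pp.
Share of growth = 0.1325 / 3.97 × 100 = 3.3375%.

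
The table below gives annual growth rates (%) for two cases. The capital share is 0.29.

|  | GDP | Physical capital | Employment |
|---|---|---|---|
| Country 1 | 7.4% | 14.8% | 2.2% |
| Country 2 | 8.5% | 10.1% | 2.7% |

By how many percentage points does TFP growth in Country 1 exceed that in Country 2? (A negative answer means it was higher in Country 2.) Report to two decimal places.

Labor's share = 1 − 0.29 = 0.71.
Country 1: TFP = 7.4 − 4.292 − 1.562 = 1.546%.
Country 2: TFP = 8.5 − 2.929 − 1.917 = 3.654%.
Difference = 1.546 − (3.654) = -2.108 pp.

-2.11 percentage points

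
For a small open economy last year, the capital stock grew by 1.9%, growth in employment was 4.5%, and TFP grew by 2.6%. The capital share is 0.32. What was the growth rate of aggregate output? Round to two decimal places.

Labor's share = 1 − 0.32 = 0.68.
The capital stock: 0.32 × 1.9 = 0.608 pp.
Employment: 0.68 × 4.5 = 3.06 pp.
Output growth = 2.6 + 3.668 = 6.268%.

6.27%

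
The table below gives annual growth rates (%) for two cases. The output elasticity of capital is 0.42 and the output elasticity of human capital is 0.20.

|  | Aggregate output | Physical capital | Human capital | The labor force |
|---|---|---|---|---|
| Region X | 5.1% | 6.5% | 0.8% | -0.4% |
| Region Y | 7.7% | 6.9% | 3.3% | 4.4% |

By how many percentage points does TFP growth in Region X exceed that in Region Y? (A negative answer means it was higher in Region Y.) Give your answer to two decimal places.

-0.11 percentage points

Labor's share = 1 − 0.42 − 0.2 = 0.38.
Region X: TFP = 5.1 − 2.73 − 0.16 + 0.152 = 2.362%.
Region Y: TFP = 7.7 − 2.898 − 0.66 − 1.672 = 2.47%.
Difference = 2.362 − (2.47) = -0.108 pp.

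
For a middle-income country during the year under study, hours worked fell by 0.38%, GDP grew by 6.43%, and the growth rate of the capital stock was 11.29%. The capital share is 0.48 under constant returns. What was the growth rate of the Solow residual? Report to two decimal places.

The Solow residual grew 1.21%.

Labor's share = 1 − 0.48 = 0.52.
The capital stock: 0.48 × 11.29 = 5.4192 pp.
Hours worked: 0.52 × (-0.38) = -0.1976 pp.
TFP growth = 6.43 − 5.2216 = 1.2084%.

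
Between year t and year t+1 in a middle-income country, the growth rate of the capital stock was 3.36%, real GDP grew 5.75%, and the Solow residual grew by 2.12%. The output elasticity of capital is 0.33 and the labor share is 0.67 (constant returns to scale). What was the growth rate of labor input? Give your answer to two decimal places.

Labor input grew 3.76%.

Labor's share = 1 − 0.33 = 0.67.
gY = gA + 0.33×3.36 + 0.67×g.
0.67×g = 5.75 − 2.12 − 1.1088 = 2.5212.
g = 2.5212 / 0.67 = 3.763%.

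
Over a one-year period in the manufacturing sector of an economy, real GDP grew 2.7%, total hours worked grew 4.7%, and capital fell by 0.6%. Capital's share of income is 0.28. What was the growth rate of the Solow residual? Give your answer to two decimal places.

Labor's share = 1 − 0.28 = 0.72.
Capital: 0.28 × (-0.6) = -0.168 pp.
Total hours worked: 0.72 × 4.7 = 3.384 pp.
TFP growth = 2.7 − 3.216 = -0.516%.

-0.52%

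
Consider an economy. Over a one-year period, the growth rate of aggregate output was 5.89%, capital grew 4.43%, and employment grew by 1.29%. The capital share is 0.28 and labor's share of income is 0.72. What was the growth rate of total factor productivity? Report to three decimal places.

Total factor productivity growth was 3.721%.

Labor's share = 1 − 0.28 = 0.72.
Capital: 0.28 × 4.43 = 1.2404 pp.
Employment: 0.72 × 1.29 = 0.9288 pp.
TFP growth = 5.89 − 2.1692 = 3.7208%.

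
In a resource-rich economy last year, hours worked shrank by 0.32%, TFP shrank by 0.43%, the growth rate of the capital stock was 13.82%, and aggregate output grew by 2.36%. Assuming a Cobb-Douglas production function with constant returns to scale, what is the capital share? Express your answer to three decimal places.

gY = gA + α·gK + (1−α)·gL, so gY − gA − gL = α(gK − gL).
2.36 + 0.43 + 0.32 = α × (13.82 − (-0.32)).
3.11 = 14.14 α, so α = 0.21994.

α = 0.220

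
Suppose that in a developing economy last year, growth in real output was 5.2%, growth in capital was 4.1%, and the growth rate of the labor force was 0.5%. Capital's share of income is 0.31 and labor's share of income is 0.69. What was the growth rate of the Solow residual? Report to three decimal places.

Labor's share = 1 − 0.31 = 0.69.
Capital: 0.31 × 4.1 = 1.271 pp.
The labor force: 0.69 × 0.5 = 0.345 pp.
TFP growth = 5.2 − 1.616 = 3.584%.

3.584%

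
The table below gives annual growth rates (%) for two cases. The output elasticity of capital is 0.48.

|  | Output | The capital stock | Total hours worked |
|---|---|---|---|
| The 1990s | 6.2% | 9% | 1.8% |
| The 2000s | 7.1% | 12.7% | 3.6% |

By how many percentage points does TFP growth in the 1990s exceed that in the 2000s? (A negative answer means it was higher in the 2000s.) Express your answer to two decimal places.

1.81 percentage points

Labor's share = 1 − 0.48 = 0.52.
The 1990s: TFP = 6.2 − 4.32 − 0.936 = 0.944%.
The 2000s: TFP = 7.1 − 6.096 − 1.872 = -0.868%.
Difference = 0.944 − (-0.868) = 1.812 pp.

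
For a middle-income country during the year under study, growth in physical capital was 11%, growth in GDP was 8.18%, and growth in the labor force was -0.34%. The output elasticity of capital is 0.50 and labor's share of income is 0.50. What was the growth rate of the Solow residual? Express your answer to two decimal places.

Labor's share = 1 − 0.5 = 0.5.
Physical capital: 0.5 × 11 = 5.5 pp.
The labor force: 0.5 × (-0.34) = -0.17 pp.
TFP growth = 8.18 − 5.33 = 2.85%.

The Solow residual growth was 2.85%.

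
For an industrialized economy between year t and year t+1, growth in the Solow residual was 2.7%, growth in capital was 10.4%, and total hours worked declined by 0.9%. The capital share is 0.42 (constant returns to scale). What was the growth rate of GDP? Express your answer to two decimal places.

GDP grew 6.55%.

Labor's share = 1 − 0.42 = 0.58.
Capital: 0.42 × 10.4 = 4.368 pp.
Total hours worked: 0.58 × (-0.9) = -0.522 pp.
Output growth = 2.7 + 3.846 = 6.546%.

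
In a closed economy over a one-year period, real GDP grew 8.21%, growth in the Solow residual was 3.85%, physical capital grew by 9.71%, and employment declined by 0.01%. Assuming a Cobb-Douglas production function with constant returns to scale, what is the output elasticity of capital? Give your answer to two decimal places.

α = 0.45

gY = gA + α·gK + (1−α)·gL, so gY − gA − gL = α(gK − gL).
8.21 − 3.85 + 0.01 = α × (9.71 − (-0.01)).
4.37 = 9.72 α, so α = 0.4496.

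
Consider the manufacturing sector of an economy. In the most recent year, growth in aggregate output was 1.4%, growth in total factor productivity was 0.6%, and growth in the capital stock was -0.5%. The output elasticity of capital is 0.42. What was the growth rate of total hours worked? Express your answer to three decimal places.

Total hours worked growth was 1.741%.

Labor's share = 1 − 0.42 = 0.58.
gY = gA + 0.42×(-0.5) + 0.58×g.
0.58×g = 1.4 − 0.6 + 0.21 = 1.01.
g = 1.01 / 0.58 = 1.74138%.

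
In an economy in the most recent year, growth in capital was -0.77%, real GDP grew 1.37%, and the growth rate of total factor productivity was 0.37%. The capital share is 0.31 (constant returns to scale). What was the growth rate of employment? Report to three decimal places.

Labor's share = 1 − 0.31 = 0.69.
gY = gA + 0.31×(-0.77) + 0.69×g.
0.69×g = 1.37 − 0.37 + 0.2387 = 1.2387.
g = 1.2387 / 0.69 = 1.79522%.

Employment growth was 1.795%.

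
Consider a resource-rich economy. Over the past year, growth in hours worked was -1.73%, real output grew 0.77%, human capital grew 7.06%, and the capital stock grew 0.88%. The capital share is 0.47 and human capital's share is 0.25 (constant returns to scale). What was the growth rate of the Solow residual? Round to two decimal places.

-0.92%

Labor's share = 1 − 0.47 − 0.25 = 0.28.
The capital stock: 0.47 × 0.88 = 0.4136 pp.
Human capital: 0.25 × 7.06 = 1.765 pp.
Hours worked: 0.28 × (-1.73) = -0.4844 pp.
TFP growth = 0.77 − 1.6942 = -0.9242%.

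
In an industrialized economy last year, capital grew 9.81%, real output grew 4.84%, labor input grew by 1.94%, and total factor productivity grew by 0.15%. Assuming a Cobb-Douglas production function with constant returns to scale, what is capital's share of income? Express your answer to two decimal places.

gY = gA + α·gK + (1−α)·gL, so gY − gA − gL = α(gK − gL).
4.84 − 0.15 − 1.94 = α × (9.81 − 1.94).
2.75 = 7.87 α, so α = 0.3494.

Capital's share of income is 0.35.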